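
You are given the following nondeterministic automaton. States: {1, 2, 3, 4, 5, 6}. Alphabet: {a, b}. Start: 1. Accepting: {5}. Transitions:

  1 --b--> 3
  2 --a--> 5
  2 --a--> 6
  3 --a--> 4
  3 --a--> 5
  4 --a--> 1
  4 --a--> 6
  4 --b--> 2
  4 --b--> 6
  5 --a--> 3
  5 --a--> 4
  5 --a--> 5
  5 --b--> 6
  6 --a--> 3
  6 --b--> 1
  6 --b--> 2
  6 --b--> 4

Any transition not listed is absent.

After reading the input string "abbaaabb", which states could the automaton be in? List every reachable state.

Start in {1}.
Read 'a': {1} → ∅.
The set is empty and remains empty for the remaining 7 symbols.

∅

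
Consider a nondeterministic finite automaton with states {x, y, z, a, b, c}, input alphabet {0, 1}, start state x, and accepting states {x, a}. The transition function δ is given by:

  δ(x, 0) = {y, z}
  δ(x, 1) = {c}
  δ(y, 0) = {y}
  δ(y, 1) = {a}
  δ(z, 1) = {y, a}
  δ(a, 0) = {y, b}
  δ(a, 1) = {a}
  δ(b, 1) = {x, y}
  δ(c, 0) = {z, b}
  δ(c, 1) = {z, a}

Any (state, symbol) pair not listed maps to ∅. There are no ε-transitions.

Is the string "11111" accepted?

Yes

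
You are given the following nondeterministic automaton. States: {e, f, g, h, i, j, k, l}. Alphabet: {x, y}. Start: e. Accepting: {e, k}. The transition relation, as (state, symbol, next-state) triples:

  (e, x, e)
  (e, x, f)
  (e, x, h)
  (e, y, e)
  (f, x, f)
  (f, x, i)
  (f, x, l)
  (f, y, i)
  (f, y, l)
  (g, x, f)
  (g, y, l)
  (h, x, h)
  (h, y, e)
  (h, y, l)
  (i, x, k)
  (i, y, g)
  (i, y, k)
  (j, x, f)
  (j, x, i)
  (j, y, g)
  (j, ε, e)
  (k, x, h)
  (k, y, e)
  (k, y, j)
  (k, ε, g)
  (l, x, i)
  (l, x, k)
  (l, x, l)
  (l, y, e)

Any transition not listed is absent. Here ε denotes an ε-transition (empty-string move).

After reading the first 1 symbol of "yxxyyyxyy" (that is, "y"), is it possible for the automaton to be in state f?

Start in {e}.
Read 'y': {e} → {e}.
State f is not in {e}.

No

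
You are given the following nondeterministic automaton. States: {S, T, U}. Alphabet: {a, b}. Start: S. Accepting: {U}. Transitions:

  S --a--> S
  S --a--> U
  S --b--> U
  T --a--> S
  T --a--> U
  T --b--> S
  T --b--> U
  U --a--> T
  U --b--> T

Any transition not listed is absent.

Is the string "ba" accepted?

No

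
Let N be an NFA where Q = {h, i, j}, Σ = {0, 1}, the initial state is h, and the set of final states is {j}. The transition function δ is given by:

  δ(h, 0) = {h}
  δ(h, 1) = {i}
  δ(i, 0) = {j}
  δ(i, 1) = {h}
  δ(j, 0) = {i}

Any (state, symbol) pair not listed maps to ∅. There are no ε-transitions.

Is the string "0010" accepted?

Start in {h}.
Read '0': {h} → {h}.
Read '0': {h} → {h}.
Read '1': {h} → {i}.
Read '0': {i} → {j}.
The final set {j} contains the accepting state j.

Yes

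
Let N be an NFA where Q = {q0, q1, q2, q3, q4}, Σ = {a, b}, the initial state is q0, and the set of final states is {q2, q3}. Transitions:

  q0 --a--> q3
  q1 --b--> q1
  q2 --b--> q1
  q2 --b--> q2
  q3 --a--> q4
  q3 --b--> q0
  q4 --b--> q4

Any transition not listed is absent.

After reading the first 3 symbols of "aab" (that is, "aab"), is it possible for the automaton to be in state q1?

No

Start in {q0}.
Read 'a': {q0} → {q3}.
Read 'a': {q3} → {q4}.
Read 'b': {q4} → {q4}.
State q1 is not in {q4}.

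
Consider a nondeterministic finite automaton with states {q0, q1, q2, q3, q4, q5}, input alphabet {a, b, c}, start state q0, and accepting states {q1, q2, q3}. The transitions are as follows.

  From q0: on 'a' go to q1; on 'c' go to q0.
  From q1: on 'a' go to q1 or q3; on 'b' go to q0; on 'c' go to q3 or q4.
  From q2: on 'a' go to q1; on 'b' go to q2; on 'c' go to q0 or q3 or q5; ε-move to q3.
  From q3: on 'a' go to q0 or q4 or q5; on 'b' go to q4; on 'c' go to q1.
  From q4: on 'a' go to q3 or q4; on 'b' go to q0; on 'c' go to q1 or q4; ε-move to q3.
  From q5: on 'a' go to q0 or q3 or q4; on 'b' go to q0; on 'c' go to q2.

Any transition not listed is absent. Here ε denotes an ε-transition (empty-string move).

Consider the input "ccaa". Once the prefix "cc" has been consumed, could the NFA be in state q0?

Yes

Start in {q0}.
Read 'c': q0→{q0}; now {q0}.
Read 'c': q0→{q0}; now {q0}.
State q0 is in {q0}.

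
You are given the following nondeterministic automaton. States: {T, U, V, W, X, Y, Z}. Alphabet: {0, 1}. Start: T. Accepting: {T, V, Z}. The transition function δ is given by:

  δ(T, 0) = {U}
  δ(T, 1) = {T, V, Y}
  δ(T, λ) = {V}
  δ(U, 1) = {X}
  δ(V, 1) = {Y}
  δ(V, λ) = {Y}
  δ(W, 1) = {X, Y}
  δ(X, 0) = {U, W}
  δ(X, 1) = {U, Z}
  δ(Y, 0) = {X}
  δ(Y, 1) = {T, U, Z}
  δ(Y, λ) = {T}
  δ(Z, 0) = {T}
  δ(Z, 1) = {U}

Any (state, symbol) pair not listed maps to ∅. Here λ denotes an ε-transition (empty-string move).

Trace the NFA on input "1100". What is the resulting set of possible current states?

{U, W, X}

Start: ε-closure({T}) = {T, V, Y}.
Read '1': T→{T, V, Y}, V→{Y}, Y→{T, U, Z}; now {T, U, V, Y, Z}.
Read '1': T→{T, V, Y}, U→{X}, V→{Y}, Y→{T, U, Z}, Z→{U}; now {T, U, V, X, Y, Z}.
Read '0': T→{U}, U→∅, V→∅, X→{U, W}, Y→{X}, Z→{T}; union {T, U, W, X}; ε-closure = {T, U, V, W, X, Y}.
Read '0': T→{U}, U→∅, V→∅, W→∅, X→{U, W}, Y→{X}; now {U, W, X}.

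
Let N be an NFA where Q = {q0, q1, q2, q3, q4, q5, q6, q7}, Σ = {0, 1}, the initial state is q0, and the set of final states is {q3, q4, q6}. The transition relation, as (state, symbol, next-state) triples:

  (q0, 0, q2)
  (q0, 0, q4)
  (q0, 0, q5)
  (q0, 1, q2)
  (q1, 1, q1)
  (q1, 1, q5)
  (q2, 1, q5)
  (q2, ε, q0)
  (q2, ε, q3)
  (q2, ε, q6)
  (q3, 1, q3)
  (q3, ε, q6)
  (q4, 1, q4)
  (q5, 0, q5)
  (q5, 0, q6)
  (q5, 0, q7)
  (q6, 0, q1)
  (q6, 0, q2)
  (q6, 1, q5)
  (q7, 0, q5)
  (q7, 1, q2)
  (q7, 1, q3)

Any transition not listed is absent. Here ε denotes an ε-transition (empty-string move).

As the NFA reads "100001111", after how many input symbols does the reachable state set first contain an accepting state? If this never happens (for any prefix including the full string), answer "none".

Start in {q0}.
Read '1': q0→{q2}; union {q2}; ε-closure = {q0, q2, q3, q6}.
None of the earlier sets intersect F, but {q0, q2, q3, q6} does.

1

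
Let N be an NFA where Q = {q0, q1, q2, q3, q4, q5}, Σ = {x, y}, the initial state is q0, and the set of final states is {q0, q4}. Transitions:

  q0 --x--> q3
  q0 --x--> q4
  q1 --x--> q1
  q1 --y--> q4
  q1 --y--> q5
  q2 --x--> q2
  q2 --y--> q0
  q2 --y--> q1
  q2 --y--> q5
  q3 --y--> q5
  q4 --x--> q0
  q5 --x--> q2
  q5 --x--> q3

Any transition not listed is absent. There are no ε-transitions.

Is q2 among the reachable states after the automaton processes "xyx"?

Start in {q0}.
Read 'x': {q0} → {q3, q4}.
Read 'y': {q3, q4} → {q5}.
Read 'x': {q5} → {q2, q3}.
State q2 is in {q2, q3}.

Yes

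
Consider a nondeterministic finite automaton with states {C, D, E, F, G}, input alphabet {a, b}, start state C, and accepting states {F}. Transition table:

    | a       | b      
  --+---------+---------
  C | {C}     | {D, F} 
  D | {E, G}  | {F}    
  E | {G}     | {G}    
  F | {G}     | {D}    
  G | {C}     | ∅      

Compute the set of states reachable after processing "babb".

Start in {C}.
Read 'b': {C} → {D, F}.
Read 'a': {D, F} → {E, G}.
Read 'b': {E, G} → {G}.
Read 'b': {G} → ∅.

∅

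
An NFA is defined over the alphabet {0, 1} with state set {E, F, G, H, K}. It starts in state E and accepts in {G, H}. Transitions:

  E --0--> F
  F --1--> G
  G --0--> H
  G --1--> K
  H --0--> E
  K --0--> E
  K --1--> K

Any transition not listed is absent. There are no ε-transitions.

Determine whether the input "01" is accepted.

Yes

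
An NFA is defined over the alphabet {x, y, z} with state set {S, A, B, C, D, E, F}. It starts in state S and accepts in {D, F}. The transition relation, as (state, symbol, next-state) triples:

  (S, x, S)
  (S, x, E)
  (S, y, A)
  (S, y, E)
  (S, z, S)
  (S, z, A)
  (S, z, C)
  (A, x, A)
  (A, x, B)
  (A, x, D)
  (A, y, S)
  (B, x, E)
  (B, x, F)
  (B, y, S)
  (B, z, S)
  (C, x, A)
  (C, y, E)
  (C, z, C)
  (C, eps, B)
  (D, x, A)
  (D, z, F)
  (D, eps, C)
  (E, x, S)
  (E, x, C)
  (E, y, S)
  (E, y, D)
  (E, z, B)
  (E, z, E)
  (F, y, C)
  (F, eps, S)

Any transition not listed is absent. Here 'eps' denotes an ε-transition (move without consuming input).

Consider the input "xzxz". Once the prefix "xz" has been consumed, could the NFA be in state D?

No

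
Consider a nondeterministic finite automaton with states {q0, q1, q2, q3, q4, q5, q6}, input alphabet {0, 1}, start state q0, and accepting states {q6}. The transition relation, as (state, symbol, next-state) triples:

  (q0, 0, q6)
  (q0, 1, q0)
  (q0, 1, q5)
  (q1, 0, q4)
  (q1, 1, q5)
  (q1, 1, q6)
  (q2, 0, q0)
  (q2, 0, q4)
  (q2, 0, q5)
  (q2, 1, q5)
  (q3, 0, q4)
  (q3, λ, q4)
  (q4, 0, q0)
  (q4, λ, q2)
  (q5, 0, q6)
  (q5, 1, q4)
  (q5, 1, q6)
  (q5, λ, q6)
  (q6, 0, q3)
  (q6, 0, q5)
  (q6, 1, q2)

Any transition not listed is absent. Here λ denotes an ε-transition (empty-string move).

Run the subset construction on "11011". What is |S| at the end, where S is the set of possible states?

5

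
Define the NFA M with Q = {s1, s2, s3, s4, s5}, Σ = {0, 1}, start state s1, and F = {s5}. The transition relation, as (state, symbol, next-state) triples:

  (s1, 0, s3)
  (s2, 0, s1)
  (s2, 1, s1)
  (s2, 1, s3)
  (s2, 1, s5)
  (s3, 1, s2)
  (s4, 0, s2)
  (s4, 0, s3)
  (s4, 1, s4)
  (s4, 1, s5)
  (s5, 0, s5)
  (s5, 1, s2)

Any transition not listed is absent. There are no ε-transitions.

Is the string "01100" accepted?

Start in {s1}.
Read '0': s1→{s3}; now {s3}.
Read '1': s3→{s2}; now {s2}.
Read '1': s2→{s1, s3, s5}; now {s1, s3, s5}.
Read '0': s1→{s3}, s3→∅, s5→{s5}; now {s3, s5}.
Read '0': s3→∅, s5→{s5}; now {s5}.
The final set {s5} contains the accepting state s5.

Yes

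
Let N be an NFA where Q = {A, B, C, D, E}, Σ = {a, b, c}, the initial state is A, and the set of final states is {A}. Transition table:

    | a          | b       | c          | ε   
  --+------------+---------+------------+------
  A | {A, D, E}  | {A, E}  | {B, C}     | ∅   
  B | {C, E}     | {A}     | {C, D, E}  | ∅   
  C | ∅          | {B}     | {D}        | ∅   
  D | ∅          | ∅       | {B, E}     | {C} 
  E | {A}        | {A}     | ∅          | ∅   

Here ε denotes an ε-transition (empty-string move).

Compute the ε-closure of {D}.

{C, D}

Begin with {D}.
ε-move D → C; add C.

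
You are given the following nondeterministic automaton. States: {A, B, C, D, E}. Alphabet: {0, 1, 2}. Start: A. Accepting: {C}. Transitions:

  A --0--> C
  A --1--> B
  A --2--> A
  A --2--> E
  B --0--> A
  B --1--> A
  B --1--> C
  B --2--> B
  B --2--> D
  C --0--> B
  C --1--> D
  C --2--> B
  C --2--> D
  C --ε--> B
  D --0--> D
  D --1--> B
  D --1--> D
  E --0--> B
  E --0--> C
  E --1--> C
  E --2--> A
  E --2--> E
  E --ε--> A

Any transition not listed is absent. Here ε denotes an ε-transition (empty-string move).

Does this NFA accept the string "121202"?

No

Start in {A}.
Read '1': A→{B}; now {B}.
Read '2': B→{B, D}; now {B, D}.
Read '1': B→{A, C}, D→{B, D}; now {A, B, C, D}.
Read '2': A→{A, E}, B→{B, D}, C→{B, D}, D→∅; now {A, B, D, E}.
Read '0': A→{C}, B→{A}, D→{D}, E→{B, C}; now {A, B, C, D}.
Read '2': A→{A, E}, B→{B, D}, C→{B, D}, D→∅; now {A, B, D, E}.
The final set {A, B, D, E} contains no accepting state.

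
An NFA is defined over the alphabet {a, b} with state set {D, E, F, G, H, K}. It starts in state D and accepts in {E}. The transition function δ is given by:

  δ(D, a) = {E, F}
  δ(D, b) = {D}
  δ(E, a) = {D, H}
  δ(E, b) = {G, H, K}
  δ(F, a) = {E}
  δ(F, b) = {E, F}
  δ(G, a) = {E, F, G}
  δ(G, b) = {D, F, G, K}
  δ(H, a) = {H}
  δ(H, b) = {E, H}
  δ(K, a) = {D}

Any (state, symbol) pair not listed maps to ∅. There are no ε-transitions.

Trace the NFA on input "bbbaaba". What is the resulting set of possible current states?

{D, E, F, G, H}

Start in {D}.
Read 'b': {D} → {D}.
Read 'b': {D} → {D}.
Read 'b': {D} → {D}.
Read 'a': {D} → {E, F}.
Read 'a': {E, F} → {D, E, H}.
Read 'b': {D, E, H} → {D, E, G, H, K}.
Read 'a': {D, E, G, H, K} → {D, E, F, G, H}.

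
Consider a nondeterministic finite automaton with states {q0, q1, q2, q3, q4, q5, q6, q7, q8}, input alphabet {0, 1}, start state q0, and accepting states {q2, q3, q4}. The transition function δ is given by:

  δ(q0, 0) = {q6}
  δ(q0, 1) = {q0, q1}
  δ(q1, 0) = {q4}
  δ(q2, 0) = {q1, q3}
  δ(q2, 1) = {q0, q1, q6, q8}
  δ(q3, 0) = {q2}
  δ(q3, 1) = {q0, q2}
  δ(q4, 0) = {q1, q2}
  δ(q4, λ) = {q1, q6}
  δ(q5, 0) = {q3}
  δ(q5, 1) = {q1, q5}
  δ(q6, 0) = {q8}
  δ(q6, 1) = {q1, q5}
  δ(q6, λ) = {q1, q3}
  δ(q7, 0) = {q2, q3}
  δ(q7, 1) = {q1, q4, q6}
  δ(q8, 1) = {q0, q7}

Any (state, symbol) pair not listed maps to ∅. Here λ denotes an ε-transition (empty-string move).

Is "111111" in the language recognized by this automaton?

No

Start in {q0}.
Read '1': q0→{q0, q1}; now {q0, q1}.
Read '1': q0→{q0, q1}, q1→∅; now {q0, q1}.
Read '1': q0→{q0, q1}, q1→∅; now {q0, q1}.
Read '1': q0→{q0, q1}, q1→∅; now {q0, q1}.
Read '1': q0→{q0, q1}, q1→∅; now {q0, q1}.
Read '1': q0→{q0, q1}, q1→∅; now {q0, q1}.
The final set {q0, q1} contains no accepting state.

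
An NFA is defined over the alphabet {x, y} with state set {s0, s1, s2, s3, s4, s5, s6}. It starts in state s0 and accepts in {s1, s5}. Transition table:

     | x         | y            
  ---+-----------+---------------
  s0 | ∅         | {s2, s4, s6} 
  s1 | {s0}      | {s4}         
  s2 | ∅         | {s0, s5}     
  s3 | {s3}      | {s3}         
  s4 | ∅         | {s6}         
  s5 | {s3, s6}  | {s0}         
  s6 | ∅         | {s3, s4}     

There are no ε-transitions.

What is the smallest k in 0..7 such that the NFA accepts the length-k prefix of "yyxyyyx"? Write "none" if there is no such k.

2

Start in {s0}.
Read 'y': s0→{s2, s4, s6}; now {s2, s4, s6}.
Read 'y': s2→{s0, s5}, s4→{s6}, s6→{s3, s4}; now {s0, s3, s4, s5, s6}.
None of the earlier sets intersect F, but {s0, s3, s4, s5, s6} does.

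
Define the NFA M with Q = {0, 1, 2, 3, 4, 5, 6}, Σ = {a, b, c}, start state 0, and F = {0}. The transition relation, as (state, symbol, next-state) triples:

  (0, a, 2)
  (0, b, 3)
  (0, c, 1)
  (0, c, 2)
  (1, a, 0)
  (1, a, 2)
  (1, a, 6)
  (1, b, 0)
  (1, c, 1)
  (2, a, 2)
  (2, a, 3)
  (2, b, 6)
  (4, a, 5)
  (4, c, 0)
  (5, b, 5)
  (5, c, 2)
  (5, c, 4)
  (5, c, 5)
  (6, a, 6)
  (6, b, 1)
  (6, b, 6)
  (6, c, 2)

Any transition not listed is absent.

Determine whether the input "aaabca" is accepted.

Start in {0}.
Read 'a': {0} → {2}.
Read 'a': {2} → {2, 3}.
Read 'a': {2, 3} → {2, 3}.
Read 'b': {2, 3} → {6}.
Read 'c': {6} → {2}.
Read 'a': {2} → {2, 3}.
The final set {2, 3} contains no accepting state.

No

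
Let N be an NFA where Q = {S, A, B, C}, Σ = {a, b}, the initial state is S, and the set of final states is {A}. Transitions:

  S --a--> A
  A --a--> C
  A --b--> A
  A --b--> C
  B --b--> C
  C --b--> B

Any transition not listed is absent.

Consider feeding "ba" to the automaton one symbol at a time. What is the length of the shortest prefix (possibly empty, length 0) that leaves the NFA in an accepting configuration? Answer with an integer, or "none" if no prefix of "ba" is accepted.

Start in {S}.
Read 'b': {S} → ∅.
The set is empty and remains empty for the remaining 1 symbol.
No reachable set along the way intersects F.

none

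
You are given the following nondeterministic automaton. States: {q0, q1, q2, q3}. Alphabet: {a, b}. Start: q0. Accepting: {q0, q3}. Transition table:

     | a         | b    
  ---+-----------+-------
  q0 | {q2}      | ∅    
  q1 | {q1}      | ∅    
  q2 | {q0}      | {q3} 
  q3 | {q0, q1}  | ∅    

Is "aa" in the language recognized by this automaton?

Yes

Start in {q0}.
Read 'a': q0→{q2}; now {q2}.
Read 'a': q2→{q0}; now {q0}.
The final set {q0} contains the accepting state q0.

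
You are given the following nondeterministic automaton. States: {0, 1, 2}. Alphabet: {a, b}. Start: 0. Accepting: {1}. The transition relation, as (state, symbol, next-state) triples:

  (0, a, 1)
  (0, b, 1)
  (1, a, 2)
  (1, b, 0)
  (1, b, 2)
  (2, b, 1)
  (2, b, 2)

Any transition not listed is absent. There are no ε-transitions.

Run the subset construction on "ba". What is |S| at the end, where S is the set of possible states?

Start in {0}.
Read 'b': {0} → {1}.
Read 'a': {1} → {2}.
That set has 1 state.

1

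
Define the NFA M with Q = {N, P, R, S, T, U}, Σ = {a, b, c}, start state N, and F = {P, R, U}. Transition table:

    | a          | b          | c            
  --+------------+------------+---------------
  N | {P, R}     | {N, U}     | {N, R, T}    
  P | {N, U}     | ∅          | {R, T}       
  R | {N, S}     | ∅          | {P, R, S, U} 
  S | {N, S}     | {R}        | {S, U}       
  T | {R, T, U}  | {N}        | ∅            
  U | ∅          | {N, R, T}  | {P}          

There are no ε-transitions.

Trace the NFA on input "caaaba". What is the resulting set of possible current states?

{N, P, R, S, T, U}

Start in {N}.
Read 'c': N→{N, R, T}; now {N, R, T}.
Read 'a': N→{P, R}, R→{N, S}, T→{R, T, U}; now {N, P, R, S, T, U}.
Read 'a': N→{P, R}, P→{N, U}, R→{N, S}, S→{N, S}, T→{R, T, U}, U→∅; now {N, P, R, S, T, U}.
Read 'a': N→{P, R}, P→{N, U}, R→{N, S}, S→{N, S}, T→{R, T, U}, U→∅; now {N, P, R, S, T, U}.
Read 'b': N→{N, U}, P→∅, R→∅, S→{R}, T→{N}, U→{N, R, T}; now {N, R, T, U}.
Read 'a': N→{P, R}, R→{N, S}, T→{R, T, U}, U→∅; now {N, P, R, S, T, U}.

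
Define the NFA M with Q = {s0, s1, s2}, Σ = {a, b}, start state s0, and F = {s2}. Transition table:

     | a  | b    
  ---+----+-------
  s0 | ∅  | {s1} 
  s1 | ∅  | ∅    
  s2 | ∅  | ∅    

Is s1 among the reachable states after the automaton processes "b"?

Yes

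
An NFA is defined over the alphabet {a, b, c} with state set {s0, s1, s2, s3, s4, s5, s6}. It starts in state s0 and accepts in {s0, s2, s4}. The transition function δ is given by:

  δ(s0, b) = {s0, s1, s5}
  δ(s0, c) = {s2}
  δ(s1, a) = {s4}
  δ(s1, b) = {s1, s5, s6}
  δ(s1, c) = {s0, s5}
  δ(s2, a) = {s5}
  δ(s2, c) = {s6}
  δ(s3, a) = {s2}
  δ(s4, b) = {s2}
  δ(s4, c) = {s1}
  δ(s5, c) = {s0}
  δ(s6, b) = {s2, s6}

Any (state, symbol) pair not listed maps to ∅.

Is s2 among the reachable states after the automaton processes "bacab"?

Yes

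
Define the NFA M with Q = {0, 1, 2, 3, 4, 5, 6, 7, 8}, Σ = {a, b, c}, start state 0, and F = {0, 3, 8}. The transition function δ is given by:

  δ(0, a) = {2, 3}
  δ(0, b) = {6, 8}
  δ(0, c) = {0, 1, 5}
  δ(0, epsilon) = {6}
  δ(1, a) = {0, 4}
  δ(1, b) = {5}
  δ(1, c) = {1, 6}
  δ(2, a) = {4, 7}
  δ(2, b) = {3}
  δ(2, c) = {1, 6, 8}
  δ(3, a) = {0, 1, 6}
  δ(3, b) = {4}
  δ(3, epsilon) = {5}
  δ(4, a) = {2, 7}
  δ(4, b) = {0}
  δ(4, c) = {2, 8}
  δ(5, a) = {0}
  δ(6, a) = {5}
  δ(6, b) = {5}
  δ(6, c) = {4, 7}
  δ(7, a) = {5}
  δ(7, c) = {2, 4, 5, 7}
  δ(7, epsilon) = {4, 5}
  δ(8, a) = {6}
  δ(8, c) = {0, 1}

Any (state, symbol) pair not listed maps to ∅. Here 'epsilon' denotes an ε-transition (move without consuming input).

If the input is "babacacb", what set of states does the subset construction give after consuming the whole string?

Start: ε-closure({0}) = {0, 6}.
Read 'b': 0→{6, 8}, 6→{5}; now {5, 6, 8}.
Read 'a': 5→{0}, 6→{5}, 8→{6}; now {0, 5, 6}.
Read 'b': 0→{6, 8}, 5→∅, 6→{5}; now {5, 6, 8}.
Read 'a': 5→{0}, 6→{5}, 8→{6}; now {0, 5, 6}.
Read 'c': 0→{0, 1, 5}, 5→∅, 6→{4, 7}; union {0, 1, 4, 5, 7}; ε-closure = {0, 1, 4, 5, 6, 7}.
Read 'a': 0→{2, 3}, 1→{0, 4}, 4→{2, 7}, 5→{0}, 6→{5}, 7→{5}; union {0, 2, 3, 4, 5, 7}; ε-closure = {0, 2, 3, 4, 5, 6, 7}.
Read 'c': 0→{0, 1, 5}, 2→{1, 6, 8}, 3→∅, 4→{2, 8}, 5→∅, 6→{4, 7}, 7→{2, 4, 5, 7}; now {0, 1, 2, 4, 5, 6, 7, 8}.
Read 'b': 0→{6, 8}, 1→{5}, 2→{3}, 4→{0}, 5→∅, 6→{5}, 7→∅, 8→∅; now {0, 3, 5, 6, 8}.

{0, 3, 5, 6, 8}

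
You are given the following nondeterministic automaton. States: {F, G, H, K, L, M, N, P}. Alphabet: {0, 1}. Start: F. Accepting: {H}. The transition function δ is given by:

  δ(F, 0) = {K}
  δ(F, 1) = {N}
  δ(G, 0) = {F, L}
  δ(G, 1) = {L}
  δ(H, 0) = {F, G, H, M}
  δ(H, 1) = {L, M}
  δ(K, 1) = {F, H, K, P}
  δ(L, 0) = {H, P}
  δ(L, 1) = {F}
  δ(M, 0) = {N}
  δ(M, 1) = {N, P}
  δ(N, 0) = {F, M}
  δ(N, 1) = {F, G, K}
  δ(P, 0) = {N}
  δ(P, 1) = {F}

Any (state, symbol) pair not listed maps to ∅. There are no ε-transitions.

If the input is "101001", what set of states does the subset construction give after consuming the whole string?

{F, G, H, K, N, P}

Start in {F}.
Read '1': F→{N}; now {N}.
Read '0': N→{F, M}; now {F, M}.
Read '1': F→{N}, M→{N, P}; now {N, P}.
Read '0': N→{F, M}, P→{N}; now {F, M, N}.
Read '0': F→{K}, M→{N}, N→{F, M}; now {F, K, M, N}.
Read '1': F→{N}, K→{F, H, K, P}, M→{N, P}, N→{F, G, K}; now {F, G, H, K, N, P}.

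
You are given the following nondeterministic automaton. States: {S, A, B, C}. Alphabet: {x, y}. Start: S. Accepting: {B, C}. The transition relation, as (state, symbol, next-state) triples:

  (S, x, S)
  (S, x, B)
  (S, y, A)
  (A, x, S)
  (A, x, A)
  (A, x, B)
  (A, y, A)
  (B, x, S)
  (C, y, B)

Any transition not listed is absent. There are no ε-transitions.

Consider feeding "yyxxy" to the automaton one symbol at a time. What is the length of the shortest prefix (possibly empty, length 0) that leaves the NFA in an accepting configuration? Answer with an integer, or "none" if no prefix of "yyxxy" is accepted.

Start in {S}.
Read 'y': S→{A}; now {A}.
Read 'y': A→{A}; now {A}.
Read 'x': A→{S, A, B}; now {S, A, B}.
None of the earlier sets intersect F, but {S, A, B} does.

3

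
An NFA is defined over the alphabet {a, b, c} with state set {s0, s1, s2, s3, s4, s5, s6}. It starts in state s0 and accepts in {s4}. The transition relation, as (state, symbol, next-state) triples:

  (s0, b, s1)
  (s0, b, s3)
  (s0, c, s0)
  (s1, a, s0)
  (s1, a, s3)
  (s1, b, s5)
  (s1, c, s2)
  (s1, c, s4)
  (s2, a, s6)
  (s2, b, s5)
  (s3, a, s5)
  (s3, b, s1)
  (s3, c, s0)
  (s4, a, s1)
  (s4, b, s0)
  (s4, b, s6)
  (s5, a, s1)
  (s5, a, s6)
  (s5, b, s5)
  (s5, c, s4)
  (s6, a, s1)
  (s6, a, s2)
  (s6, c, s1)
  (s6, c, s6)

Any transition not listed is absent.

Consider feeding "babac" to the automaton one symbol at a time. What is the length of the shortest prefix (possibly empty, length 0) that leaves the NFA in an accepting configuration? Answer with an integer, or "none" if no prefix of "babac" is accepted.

Start in {s0}.
Read 'b': s0→{s1, s3}; now {s1, s3}.
Read 'a': s1→{s0, s3}, s3→{s5}; now {s0, s3, s5}.
Read 'b': s0→{s1, s3}, s3→{s1}, s5→{s5}; now {s1, s3, s5}.
Read 'a': s1→{s0, s3}, s3→{s5}, s5→{s1, s6}; now {s0, s1, s3, s5, s6}.
Read 'c': s0→{s0}, s1→{s2, s4}, s3→{s0}, s5→{s4}, s6→{s1, s6}; now {s0, s1, s2, s4, s6}.
None of the earlier sets intersect F, but {s0, s1, s2, s4, s6} does.

5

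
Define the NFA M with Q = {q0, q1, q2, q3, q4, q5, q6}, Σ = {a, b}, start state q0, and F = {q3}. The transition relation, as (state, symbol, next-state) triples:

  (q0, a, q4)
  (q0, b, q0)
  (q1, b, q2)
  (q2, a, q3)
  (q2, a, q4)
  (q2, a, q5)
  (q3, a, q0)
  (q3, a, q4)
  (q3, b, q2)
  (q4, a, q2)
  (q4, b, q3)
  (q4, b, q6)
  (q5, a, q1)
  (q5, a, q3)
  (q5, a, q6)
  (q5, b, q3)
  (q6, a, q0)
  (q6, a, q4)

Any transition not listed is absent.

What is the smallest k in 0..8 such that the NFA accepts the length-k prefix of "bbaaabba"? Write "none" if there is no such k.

Start in {q0}.
Read 'b': q0→{q0}; now {q0}.
Read 'b': q0→{q0}; now {q0}.
Read 'a': q0→{q4}; now {q4}.
Read 'a': q4→{q2}; now {q2}.
Read 'a': q2→{q3, q4, q5}; now {q3, q4, q5}.
None of the earlier sets intersect F, but {q3, q4, q5} does.

5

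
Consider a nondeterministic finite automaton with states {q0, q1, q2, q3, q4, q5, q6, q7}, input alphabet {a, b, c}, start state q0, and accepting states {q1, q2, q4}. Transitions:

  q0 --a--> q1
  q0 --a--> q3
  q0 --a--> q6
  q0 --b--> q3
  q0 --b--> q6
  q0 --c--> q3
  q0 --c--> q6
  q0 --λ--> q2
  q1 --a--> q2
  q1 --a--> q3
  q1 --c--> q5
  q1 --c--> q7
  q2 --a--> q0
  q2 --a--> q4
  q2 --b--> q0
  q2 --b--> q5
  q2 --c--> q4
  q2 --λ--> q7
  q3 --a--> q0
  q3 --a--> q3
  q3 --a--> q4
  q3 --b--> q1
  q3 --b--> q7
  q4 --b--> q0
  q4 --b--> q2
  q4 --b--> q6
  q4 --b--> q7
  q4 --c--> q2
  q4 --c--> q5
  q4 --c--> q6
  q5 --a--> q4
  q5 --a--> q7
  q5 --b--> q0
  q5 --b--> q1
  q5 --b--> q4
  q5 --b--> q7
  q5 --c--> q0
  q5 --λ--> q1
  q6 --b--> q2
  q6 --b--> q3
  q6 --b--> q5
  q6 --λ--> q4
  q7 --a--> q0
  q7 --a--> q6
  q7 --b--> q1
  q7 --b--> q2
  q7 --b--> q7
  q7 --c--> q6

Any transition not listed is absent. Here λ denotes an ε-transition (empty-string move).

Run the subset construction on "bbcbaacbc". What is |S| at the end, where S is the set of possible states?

8

Start: ε-closure({q0}) = {q0, q2, q7}.
Read 'b': q0→{q3, q6}, q2→{q0, q5}, q7→{q1, q2, q7}; union {q0, q1, q2, q3, q5, q6, q7}; ε-closure = {q0, q1, q2, q3, q4, q5, q6, q7}.
Read 'b': q0→{q3, q6}, q1→∅, q2→{q0, q5}, q3→{q1, q7}, q4→{q0, q2, q6, q7}, q5→{q0, q1, q4, q7}, q6→{q2, q3, q5}, q7→{q1, q2, q7}; now {q0, q1, q2, q3, q4, q5, q6, q7}.
Read 'c': q0→{q3, q6}, q1→{q5, q7}, q2→{q4}, q3→∅, q4→{q2, q5, q6}, q5→{q0}, q6→∅, q7→{q6}; union {q0, q2, q3, q4, q5, q6, q7}; ε-closure = {q0, q1, q2, q3, q4, q5, q6, q7}.
Read 'b': q0→{q3, q6}, q1→∅, q2→{q0, q5}, q3→{q1, q7}, q4→{q0, q2, q6, q7}, q5→{q0, q1, q4, q7}, q6→{q2, q3, q5}, q7→{q1, q2, q7}; now {q0, q1, q2, q3, q4, q5, q6, q7}.
Read 'a': q0→{q1, q3, q6}, q1→{q2, q3}, q2→{q0, q4}, q3→{q0, q3, q4}, q4→∅, q5→{q4, q7}, q6→∅, q7→{q0, q6}; now {q0, q1, q2, q3, q4, q6, q7}.
Read 'a': q0→{q1, q3, q6}, q1→{q2, q3}, q2→{q0, q4}, q3→{q0, q3, q4}, q4→∅, q6→∅, q7→{q0, q6}; union {q0, q1, q2, q3, q4, q6}; ε-closure = {q0, q1, q2, q3, q4, q6, q7}.
Read 'c': q0→{q3, q6}, q1→{q5, q7}, q2→{q4}, q3→∅, q4→{q2, q5, q6}, q6→∅, q7→{q6}; union {q2, q3, q4, q5, q6, q7}; ε-closure = {q1, q2, q3, q4, q5, q6, q7}.
Read 'b': q1→∅, q2→{q0, q5}, q3→{q1, q7}, q4→{q0, q2, q6, q7}, q5→{q0, q1, q4, q7}, q6→{q2, q3, q5}, q7→{q1, q2, q7}; now {q0, q1, q2, q3, q4, q5, q6, q7}.
Read 'c': q0→{q3, q6}, q1→{q5, q7}, q2→{q4}, q3→∅, q4→{q2, q5, q6}, q5→{q0}, q6→∅, q7→{q6}; union {q0, q2, q3, q4, q5, q6, q7}; ε-closure = {q0, q1, q2, q3, q4, q5, q6, q7}.
That set has 8 states.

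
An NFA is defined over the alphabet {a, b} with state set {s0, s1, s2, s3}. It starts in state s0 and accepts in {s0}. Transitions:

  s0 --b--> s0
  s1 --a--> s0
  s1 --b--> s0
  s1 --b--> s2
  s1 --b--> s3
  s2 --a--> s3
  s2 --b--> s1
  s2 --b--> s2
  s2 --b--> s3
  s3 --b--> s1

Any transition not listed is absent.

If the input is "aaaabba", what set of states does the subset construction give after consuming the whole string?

Start in {s0}.
Read 'a': {s0} → ∅.
The set is empty and remains empty for the remaining 6 symbols.

∅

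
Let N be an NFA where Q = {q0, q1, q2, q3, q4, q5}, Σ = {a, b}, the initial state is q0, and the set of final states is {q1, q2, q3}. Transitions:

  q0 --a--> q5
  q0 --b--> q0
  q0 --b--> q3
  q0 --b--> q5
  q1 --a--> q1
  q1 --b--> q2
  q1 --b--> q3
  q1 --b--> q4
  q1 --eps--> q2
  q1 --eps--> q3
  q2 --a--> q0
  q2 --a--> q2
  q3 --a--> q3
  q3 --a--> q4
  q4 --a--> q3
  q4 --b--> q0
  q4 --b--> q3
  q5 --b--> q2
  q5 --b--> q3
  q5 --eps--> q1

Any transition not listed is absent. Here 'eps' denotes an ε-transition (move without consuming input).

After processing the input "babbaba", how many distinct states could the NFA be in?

6

Start in {q0}.
Read 'b': {q0} → {q0, q1, q2, q3, q5}.
Read 'a': {q0, q1, q2, q3, q5} → {q0, q1, q2, q3, q4, q5}.
Read 'b': {q0, q1, q2, q3, q4, q5} → {q0, q1, q2, q3, q4, q5}.
Read 'b': {q0, q1, q2, q3, q4, q5} → {q0, q1, q2, q3, q4, q5}.
Read 'a': {q0, q1, q2, q3, q4, q5} → {q0, q1, q2, q3, q4, q5}.
Read 'b': {q0, q1, q2, q3, q4, q5} → {q0, q1, q2, q3, q4, q5}.
Read 'a': {q0, q1, q2, q3, q4, q5} → {q0, q1, q2, q3, q4, q5}.
That set has 6 states.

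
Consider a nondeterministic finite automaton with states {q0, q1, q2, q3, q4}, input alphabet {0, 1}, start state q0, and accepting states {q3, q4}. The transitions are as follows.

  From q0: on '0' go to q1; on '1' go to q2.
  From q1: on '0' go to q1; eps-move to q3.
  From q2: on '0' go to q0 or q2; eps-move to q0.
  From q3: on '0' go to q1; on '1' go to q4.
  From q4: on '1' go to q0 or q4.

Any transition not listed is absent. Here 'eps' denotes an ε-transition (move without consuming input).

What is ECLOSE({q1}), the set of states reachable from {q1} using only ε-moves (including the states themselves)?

{q1, q3}

Begin with {q1}.
ε-move q1 → q3; add q3.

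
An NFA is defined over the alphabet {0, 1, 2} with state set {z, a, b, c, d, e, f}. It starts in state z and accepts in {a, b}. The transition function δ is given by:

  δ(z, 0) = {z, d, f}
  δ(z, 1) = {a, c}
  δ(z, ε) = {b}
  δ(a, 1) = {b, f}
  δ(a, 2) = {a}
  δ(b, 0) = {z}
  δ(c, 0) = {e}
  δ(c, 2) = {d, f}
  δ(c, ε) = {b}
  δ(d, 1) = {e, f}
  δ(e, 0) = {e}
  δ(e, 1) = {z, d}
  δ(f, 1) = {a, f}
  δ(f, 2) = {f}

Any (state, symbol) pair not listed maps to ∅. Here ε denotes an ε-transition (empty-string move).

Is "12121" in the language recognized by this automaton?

Start: ε-closure({z}) = {z, b}.
Read '1': {z, b} → {a, b, c}.
Read '2': {a, b, c} → {a, d, f}.
Read '1': {a, d, f} → {a, b, e, f}.
Read '2': {a, b, e, f} → {a, f}.
Read '1': {a, f} → {a, b, f}.
The final set {a, b, f} contains the accepting states a, b.

Yes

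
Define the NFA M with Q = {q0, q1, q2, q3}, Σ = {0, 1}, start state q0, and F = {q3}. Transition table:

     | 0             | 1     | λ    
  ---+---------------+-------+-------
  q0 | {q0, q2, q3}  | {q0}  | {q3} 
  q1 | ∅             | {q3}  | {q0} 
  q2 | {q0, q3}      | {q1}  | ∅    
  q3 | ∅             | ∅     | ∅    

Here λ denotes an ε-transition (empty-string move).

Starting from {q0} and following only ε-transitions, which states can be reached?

Begin with {q0}.
ε-move q0 → q3; add q3.

{q0, q3}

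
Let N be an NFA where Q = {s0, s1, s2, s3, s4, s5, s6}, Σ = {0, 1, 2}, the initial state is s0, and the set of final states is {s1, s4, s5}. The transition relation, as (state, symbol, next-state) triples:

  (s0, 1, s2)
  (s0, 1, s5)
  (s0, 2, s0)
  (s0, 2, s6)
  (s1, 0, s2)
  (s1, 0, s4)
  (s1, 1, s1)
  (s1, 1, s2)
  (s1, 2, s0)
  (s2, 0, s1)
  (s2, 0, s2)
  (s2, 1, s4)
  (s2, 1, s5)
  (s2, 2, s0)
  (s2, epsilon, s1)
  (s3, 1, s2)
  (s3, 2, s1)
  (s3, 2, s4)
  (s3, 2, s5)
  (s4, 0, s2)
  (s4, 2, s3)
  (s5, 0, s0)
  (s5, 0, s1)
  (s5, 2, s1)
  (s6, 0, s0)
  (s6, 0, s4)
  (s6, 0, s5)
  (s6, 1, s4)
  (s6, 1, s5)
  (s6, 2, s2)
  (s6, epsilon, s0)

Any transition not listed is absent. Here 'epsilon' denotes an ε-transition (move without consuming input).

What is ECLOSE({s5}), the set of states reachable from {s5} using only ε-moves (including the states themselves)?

{s5}

Begin with {s5}.
No ε-moves leave this set, so the closure equals the set itself.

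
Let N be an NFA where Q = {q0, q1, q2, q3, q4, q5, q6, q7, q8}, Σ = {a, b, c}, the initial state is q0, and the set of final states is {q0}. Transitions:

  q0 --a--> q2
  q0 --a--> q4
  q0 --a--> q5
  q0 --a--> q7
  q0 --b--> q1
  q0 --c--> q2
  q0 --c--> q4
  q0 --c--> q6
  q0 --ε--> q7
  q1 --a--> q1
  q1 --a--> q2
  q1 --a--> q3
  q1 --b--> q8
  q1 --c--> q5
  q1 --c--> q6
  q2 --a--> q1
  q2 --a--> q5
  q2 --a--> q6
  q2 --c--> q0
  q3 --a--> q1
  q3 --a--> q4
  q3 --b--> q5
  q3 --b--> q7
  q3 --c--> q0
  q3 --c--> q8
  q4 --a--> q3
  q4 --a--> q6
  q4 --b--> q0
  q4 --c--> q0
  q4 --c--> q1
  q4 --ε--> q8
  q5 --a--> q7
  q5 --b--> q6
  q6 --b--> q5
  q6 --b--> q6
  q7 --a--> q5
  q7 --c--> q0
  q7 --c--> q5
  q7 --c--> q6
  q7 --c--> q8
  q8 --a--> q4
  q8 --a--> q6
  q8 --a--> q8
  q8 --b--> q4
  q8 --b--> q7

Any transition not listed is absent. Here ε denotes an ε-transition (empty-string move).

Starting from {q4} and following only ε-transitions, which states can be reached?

{q4, q8}

Begin with {q4}.
ε-move q4 → q8; add q8.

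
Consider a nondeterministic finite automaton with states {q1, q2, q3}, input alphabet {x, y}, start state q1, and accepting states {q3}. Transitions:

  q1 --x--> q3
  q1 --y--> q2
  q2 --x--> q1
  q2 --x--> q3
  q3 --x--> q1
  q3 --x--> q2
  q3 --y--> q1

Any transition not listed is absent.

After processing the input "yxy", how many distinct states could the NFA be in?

2

Start in {q1}.
Read 'y': {q1} → {q2}.
Read 'x': {q2} → {q1, q3}.
Read 'y': {q1, q3} → {q1, q2}.
That set has 2 states.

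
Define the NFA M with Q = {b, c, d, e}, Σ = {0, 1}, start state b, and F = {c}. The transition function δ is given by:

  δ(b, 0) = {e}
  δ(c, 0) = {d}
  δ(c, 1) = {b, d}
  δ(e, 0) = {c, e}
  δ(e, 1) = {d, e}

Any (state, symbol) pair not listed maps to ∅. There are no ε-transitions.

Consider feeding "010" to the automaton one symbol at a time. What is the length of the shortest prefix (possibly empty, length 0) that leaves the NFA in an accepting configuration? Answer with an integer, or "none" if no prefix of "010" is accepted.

3

Start in {b}.
Read '0': {b} → {e}.
Read '1': {e} → {d, e}.
Read '0': {d, e} → {c, e}.
None of the earlier sets intersect F, but {c, e} does.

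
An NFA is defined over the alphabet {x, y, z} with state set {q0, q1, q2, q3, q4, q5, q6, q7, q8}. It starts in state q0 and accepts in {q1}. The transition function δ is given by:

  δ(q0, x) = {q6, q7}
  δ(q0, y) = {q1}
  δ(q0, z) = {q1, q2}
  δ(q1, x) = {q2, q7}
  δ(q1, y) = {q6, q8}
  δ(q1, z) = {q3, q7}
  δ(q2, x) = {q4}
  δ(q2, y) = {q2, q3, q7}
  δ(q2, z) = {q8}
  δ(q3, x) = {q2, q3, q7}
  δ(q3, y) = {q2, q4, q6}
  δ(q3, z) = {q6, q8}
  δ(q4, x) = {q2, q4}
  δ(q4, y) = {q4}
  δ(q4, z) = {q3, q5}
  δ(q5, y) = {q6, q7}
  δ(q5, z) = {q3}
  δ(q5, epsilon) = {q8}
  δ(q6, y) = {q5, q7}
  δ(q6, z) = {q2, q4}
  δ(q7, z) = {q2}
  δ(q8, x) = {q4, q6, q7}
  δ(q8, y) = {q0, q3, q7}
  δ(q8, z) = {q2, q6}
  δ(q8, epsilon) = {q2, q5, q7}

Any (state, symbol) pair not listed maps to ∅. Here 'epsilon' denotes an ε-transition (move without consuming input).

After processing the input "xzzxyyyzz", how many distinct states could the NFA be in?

Start in {q0}.
Read 'x': {q0} → {q6, q7}.
Read 'z': {q6, q7} → {q2, q4}.
Read 'z': {q2, q4} → {q2, q3, q5, q7, q8}.
Read 'x': {q2, q3, q5, q7, q8} → {q2, q3, q4, q6, q7}.
Read 'y': {q2, q3, q4, q6, q7} → {q2, q3, q4, q5, q6, q7, q8}.
Read 'y': {q2, q3, q4, q5, q6, q7, q8} → {q0, q2, q3, q4, q5, q6, q7, q8}.
Read 'y': {q0, q2, q3, q4, q5, q6, q7, q8} → {q0, q1, q2, q3, q4, q5, q6, q7, q8}.
Read 'z': {q0, q1, q2, q3, q4, q5, q6, q7, q8} → {q1, q2, q3, q4, q5, q6, q7, q8}.
Read 'z': {q1, q2, q3, q4, q5, q6, q7, q8} → {q2, q3, q4, q5, q6, q7, q8}.
That set has 7 states.

7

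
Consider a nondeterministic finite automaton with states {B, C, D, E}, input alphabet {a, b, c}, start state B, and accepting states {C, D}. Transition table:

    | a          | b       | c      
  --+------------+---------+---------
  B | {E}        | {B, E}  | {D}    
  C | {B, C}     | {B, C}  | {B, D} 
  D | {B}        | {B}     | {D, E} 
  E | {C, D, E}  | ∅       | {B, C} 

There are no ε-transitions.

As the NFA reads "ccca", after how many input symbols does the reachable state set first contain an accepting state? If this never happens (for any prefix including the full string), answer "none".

Start in {B}.
Read 'c': {B} → {D}.
None of the earlier sets intersect F, but {D} does.

1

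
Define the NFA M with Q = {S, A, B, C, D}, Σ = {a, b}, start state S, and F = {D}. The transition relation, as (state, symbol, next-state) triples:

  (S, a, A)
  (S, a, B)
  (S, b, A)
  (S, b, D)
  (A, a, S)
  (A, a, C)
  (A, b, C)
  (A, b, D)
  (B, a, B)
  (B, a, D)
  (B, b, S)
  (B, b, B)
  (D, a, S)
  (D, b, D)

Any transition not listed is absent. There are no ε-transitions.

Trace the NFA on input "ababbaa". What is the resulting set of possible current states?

{S, A, B, C, D}

Start in {S}.
Read 'a': S→{A, B}; now {A, B}.
Read 'b': A→{C, D}, B→{S, B}; now {S, B, C, D}.
Read 'a': S→{A, B}, B→{B, D}, C→∅, D→{S}; now {S, A, B, D}.
Read 'b': S→{A, D}, A→{C, D}, B→{S, B}, D→{D}; now {S, A, B, C, D}.
Read 'b': S→{A, D}, A→{C, D}, B→{S, B}, C→∅, D→{D}; now {S, A, B, C, D}.
Read 'a': S→{A, B}, A→{S, C}, B→{B, D}, C→∅, D→{S}; now {S, A, B, C, D}.
Read 'a': S→{A, B}, A→{S, C}, B→{B, D}, C→∅, D→{S}; now {S, A, B, C, D}.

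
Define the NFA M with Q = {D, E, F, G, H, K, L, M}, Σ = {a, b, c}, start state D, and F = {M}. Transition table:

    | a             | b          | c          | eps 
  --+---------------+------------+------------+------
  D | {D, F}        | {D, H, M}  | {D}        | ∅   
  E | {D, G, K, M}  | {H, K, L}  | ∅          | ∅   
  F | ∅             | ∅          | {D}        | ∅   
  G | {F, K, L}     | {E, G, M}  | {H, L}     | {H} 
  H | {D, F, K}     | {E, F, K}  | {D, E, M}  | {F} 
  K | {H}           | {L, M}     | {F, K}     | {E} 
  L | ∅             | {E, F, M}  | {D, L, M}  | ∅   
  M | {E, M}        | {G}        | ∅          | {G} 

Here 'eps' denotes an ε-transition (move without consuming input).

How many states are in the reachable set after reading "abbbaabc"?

Start in {D}.
Read 'a': {D} → {D, F}.
Read 'b': {D, F} → {D, F, G, H, M}.
Read 'b': {D, F, G, H, M} → {D, E, F, G, H, K, M}.
Read 'b': {D, E, F, G, H, K, M} → {D, E, F, G, H, K, L, M}.
Read 'a': {D, E, F, G, H, K, L, M} → {D, E, F, G, H, K, L, M}.
Read 'a': {D, E, F, G, H, K, L, M} → {D, E, F, G, H, K, L, M}.
Read 'b': {D, E, F, G, H, K, L, M} → {D, E, F, G, H, K, L, M}.
Read 'c': {D, E, F, G, H, K, L, M} → {D, E, F, G, H, K, L, M}.
That set has 8 states.

8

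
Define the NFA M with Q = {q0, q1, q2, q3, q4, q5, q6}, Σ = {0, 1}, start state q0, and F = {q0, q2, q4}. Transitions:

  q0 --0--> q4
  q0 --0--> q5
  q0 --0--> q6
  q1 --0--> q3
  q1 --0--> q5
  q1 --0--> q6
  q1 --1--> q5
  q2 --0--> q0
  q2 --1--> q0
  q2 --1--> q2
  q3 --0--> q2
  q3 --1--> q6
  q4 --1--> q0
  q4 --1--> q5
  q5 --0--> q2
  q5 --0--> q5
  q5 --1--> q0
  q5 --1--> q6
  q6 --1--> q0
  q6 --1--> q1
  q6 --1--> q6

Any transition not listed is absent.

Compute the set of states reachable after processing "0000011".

{q0, q1, q2, q5, q6}

Start in {q0}.
Read '0': q0→{q4, q5, q6}; now {q4, q5, q6}.
Read '0': q4→∅, q5→{q2, q5}, q6→∅; now {q2, q5}.
Read '0': q2→{q0}, q5→{q2, q5}; now {q0, q2, q5}.
Read '0': q0→{q4, q5, q6}, q2→{q0}, q5→{q2, q5}; now {q0, q2, q4, q5, q6}.
Read '0': q0→{q4, q5, q6}, q2→{q0}, q4→∅, q5→{q2, q5}, q6→∅; now {q0, q2, q4, q5, q6}.
Read '1': q0→∅, q2→{q0, q2}, q4→{q0, q5}, q5→{q0, q6}, q6→{q0, q1, q6}; now {q0, q1, q2, q5, q6}.
Read '1': q0→∅, q1→{q5}, q2→{q0, q2}, q5→{q0, q6}, q6→{q0, q1, q6}; now {q0, q1, q2, q5, q6}.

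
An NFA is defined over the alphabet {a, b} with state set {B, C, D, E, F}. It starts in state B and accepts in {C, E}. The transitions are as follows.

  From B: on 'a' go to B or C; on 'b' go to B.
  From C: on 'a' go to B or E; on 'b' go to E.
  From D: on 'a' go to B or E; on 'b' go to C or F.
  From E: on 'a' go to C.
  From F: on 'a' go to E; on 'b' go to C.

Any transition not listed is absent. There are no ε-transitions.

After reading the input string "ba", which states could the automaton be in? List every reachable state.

{B, C}

Start in {B}.
Read 'b': {B} → {B}.
Read 'a': {B} → {B, C}.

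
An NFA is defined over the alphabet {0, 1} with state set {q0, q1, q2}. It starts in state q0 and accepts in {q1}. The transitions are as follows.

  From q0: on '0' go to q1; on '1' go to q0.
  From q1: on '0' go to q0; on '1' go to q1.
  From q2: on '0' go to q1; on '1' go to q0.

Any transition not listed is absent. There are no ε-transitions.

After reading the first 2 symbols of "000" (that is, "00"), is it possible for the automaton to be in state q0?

Start in {q0}.
Read '0': {q0} → {q1}.
Read '0': {q1} → {q0}.
State q0 is in {q0}.

Yes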